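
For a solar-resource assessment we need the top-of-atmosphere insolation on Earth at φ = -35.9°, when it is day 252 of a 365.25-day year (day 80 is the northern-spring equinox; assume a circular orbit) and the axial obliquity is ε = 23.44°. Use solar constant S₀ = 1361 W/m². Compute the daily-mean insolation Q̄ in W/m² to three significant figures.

Solar longitude: λ_s = 360° × (252 − 80)/365.25 = 169.528°.
sin δ = sin 23.44° × sin 169.528° = 0.07230, so δ = +4.146°.
cos H₀ = −tan(-35.9°) tan(+4.146°) = 0.0525, H₀ = 1.5183 rad.
Bracket: H₀ sin φ sin δ + cos φ cos δ sin H₀ = 1.5183×-0.58637×0.07230 + 0.81004×0.99738×0.99862 = -0.064368 + 0.806803 = 0.742435.
Q̄ = (S₀/π) × [bracket] = (1361/π) × 0.742435 = 321.6 W/m².

Q̄ ≈ 322 W/m²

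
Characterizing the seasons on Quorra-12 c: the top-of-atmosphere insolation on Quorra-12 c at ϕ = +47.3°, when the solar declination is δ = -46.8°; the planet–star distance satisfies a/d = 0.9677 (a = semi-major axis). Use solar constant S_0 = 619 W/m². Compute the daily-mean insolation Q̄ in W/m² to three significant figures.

Q̄ ≈ 0.00 W/m²

cos h₀ = −tan(+47.3°) tan(-46.800°) = 1.1540 ≥ 1 ⇒ polar night, h₀ = 0 and Q̄ = 0.
Inverse-square distance factor (a/d)² = 0.9677² = 0.936443.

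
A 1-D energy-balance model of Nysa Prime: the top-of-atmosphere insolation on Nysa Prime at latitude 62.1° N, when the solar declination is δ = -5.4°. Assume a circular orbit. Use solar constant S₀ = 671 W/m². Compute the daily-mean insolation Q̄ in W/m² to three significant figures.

cos H₀ = −tan(+62.1°) tan(-5.400°) = 0.1785, H₀ = 1.3913 rad.
Bracket: H₀ sin φ sin δ + cos φ cos δ sin H₀ = 1.3913×0.88377×-0.09411 + 0.46793×0.99556×0.98393 = -0.115717 + 0.458366 = 0.342649.
Q̄ = (S₀/π) × [bracket] = (671/π) × 0.342649 = 73.19 W/m².

Q̄ ≈ 73.2 W/m²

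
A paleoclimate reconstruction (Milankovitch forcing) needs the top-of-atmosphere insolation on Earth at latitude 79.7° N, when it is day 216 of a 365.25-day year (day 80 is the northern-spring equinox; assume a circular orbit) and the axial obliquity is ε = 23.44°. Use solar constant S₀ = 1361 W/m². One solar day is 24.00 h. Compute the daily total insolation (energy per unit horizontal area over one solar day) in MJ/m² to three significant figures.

33.1 MJ/m²

Solar longitude: λ_s = 360° × (216 − 80)/365.25 = 134.045°.
sin δ = sin 23.44° × sin 134.045° = 0.28593, so δ = +16.614°.
cos H₀ = −tan(+79.7°) tan(+16.614°) = -1.6419 ≤ −1 ⇒ polar day, H₀ = π.
Bracket: H₀ sin φ sin δ + cos φ cos δ sin H₀ = 3.1416×0.98389×0.28593 + 0.17880×0.95825×0.00000 = 0.883806 + 0.000000 = 0.883806.
Q̄ = (S₀/π) × [bracket] = (1361/π) × 0.883806 = 382.88 W/m².
Daily total = Q̄ × 24.00 h × 3600 s/h = 382.88 × 24.00 × 3600 / 10⁶ = 33.08 MJ/m².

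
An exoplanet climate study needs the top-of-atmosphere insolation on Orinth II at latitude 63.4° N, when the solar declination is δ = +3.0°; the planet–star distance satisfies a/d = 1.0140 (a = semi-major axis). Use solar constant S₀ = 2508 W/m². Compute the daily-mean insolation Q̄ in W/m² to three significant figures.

Q̄ ≈ 429 W/m²

cos H₀ = −tan(+63.4°) tan(+3.000°) = -0.1047, H₀ = 1.6756 rad.
Bracket: H₀ sin φ sin δ + cos φ cos δ sin H₀ = 1.6756×0.89415×0.05234 + 0.44776×0.99863×0.99451 = 0.078418 + 0.444692 = 0.523110.
Inverse-square distance factor (a/d)² = 1.0140² = 1.028196.
Q̄ = (S₀/π) × 1.028196 × [bracket] = (2508/π) × 1.028196 × 0.523110 = 429.4 W/m².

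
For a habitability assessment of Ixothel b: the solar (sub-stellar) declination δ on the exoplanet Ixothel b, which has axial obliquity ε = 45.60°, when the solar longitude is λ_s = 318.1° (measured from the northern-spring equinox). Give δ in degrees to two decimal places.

δ = -28.50°

sin δ = sin ε · sin λ_s = sin 45.60° × sin 318.1° = -0.477148.
δ = arcsin(-0.477148) = -28.50°.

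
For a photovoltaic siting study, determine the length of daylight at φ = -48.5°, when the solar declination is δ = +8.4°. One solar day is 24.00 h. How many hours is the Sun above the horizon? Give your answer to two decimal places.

cos H₀ = −tan φ · tan δ = −tan(-48.5°) × tan(+8.400°) = 0.1669, so H₀ = 1.4031 rad = 80.39°.
Daylight = 2H₀/(2π) × 24.00 h = (1.4031/π) × 24.00 = 10.72 h.

10.72 h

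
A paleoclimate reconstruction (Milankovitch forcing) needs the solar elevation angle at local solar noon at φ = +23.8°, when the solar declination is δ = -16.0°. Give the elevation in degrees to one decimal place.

50.2°

At local noon the hour angle is zero, so the zenith angle equals |φ − δ| = |+23.8° − (-16.000°)| = 39.800°.
Elevation = 90° − 39.800° = 50.2°.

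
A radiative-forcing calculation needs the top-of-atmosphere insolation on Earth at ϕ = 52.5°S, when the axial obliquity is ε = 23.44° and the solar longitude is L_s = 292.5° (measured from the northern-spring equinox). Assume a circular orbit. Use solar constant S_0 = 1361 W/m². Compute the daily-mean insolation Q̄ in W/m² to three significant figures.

Solar declination: sin δ = sin ε · sin L_s = sin 23.44° × sin 292.5° = -0.36751, so δ = -21.562°.
cos h₀ = −tan(-52.5°) tan(-21.562°) = -0.5150, h₀ = 2.1118 rad.
Bracket: h₀ sin ϕ sin δ + cos ϕ cos δ sin h₀ = 2.1118×-0.79335×-0.36751 + 0.60876×0.93002×0.85720 = 0.615725 + 0.485311 = 1.101036.
Q̄ = (S_0/π) × [bracket] = (1361/π) × 1.101036 = 477.0 W/m².

Q̄ ≈ 477 W/m²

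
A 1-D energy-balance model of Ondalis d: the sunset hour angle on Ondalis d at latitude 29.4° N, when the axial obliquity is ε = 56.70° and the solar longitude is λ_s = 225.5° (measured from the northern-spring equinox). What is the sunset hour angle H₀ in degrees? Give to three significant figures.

Solar declination: sin δ = sin ε · sin λ_s = sin 56.70° × sin 225.5° = -0.59614, so δ = -36.594°.
cos H₀ = −tan φ · tan δ = −tan(+29.4°) × tan(-36.594°) = 0.4184, so H₀ = 1.1391 rad = 65.27°.

H₀ = 65.3°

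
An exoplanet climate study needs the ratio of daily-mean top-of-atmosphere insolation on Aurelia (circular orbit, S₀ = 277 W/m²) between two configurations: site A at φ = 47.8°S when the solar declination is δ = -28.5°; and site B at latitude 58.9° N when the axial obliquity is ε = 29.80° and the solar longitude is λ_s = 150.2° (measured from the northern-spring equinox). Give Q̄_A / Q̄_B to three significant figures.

— Configuration A (φ=-47.8°):
cos H₀ = −tan(-47.8°) tan(-28.500°) = -0.5988, H₀ = 2.2128 rad.
Bracket: H₀ sin φ sin δ + cos φ cos δ sin H₀ = 2.2128×-0.74080×-0.47716 + 0.67172×0.87882×0.80090 = 0.782181 + 0.472788 = 1.254969.
Q̄ = (S₀/π) × [bracket] = (277/π) × 1.254969 = 110.65 W/m².
— Configuration B (φ=+58.9°):
Solar declination: sin δ = sin ε · sin λ_s = sin 29.80° × sin 150.2° = 0.24698, so δ = +14.299°.
cos H₀ = −tan(+58.9°) tan(+14.299°) = -0.4225, H₀ = 2.0070 rad.
Bracket: H₀ sin φ sin δ + cos φ cos δ sin H₀ = 2.0070×0.85627×0.24698 + 0.51653×0.96902×0.90635 = 0.424444 + 0.453653 = 0.878097.
Q̄ = (S₀/π) × [bracket] = (277/π) × 0.878097 = 77.423 W/m².
Ratio Q̄_A / Q̄_B = 110.65 / 77.423 = 1.429.

Q̄_A / Q̄_B ≈ 1.43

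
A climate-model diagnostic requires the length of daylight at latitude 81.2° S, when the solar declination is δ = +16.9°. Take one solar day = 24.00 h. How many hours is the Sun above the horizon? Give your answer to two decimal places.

cos H₀ = −tan φ · tan δ = 1.9626 ≥ 1, so the Sun never rises (polar night) and H₀ = 0.
Daylight = 2H₀/(2π) × 24.00 h = (0.0000/π) × 24.00 = 0.00 h.

0.00 h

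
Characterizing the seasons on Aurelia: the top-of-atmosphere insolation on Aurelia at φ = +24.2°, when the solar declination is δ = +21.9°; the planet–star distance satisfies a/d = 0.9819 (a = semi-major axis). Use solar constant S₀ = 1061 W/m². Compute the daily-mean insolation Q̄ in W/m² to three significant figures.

cos H₀ = −tan(+24.2°) tan(+21.900°) = -0.1807, H₀ = 1.7525 rad.
Bracket: H₀ sin φ sin δ + cos φ cos δ sin H₀ = 1.7525×0.40992×0.37299 + 0.91212×0.92784×0.98354 = 0.267950 + 0.832371 = 1.100321.
Inverse-square distance factor (a/d)² = 0.9819² = 0.964128.
Q̄ = (S₀/π) × 0.964128 × [bracket] = (1061/π) × 0.964128 × 1.100321 = 358.3 W/m².

Q̄ ≈ 358 W/m²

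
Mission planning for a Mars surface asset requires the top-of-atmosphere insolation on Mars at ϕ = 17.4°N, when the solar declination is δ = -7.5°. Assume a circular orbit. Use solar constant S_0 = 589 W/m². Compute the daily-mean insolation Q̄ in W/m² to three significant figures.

Q̄ ≈ 166 W/m²

cos h₀ = −tan(+17.4°) tan(-7.500°) = 0.0413, h₀ = 1.5295 rad.
Bracket: h₀ sin ϕ sin δ + cos ϕ cos δ sin h₀ = 1.5295×0.29904×-0.13053 + 0.95424×0.99144×0.99915 = -0.059702 + 0.945268 = 0.885566.
Q̄ = (S_0/π) × [bracket] = (589/π) × 0.885566 = 166.0 W/m².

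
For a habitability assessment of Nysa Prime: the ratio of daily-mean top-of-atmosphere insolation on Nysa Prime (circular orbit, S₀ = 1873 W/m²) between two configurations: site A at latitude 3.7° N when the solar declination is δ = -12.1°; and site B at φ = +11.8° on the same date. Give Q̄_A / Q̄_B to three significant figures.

— Configuration A (φ=+3.7°):
cos H₀ = −tan(+3.7°) tan(-12.100°) = 0.0139, H₀ = 1.5569 rad.
Bracket: H₀ sin φ sin δ + cos φ cos δ sin H₀ = 1.5569×0.06453×-0.20962 + 0.99792×0.97778×0.99990 = -0.021060 + 0.975649 = 0.954589.
Q̄ = (S₀/π) × [bracket] = (1873/π) × 0.954589 = 569.12 W/m².
— Configuration B (φ=+11.8°):
cos H₀ = −tan(+11.8°) tan(-12.100°) = 0.0448, H₀ = 1.5260 rad.
Bracket: H₀ sin φ sin δ + cos φ cos δ sin H₀ = 1.5260×0.20450×-0.20962 + 0.97887×0.97778×0.99900 = -0.065415 + 0.956162 = 0.890747.
Q̄ = (S₀/π) × [bracket] = (1873/π) × 0.890747 = 531.06 W/m².
Ratio Q̄_A / Q̄_B = 569.12 / 531.06 = 1.072.

Q̄_A / Q̄_B ≈ 1.07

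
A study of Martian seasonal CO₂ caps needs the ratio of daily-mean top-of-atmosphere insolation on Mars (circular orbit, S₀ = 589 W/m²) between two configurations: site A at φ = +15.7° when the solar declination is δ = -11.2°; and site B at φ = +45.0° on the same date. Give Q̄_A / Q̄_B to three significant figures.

Q̄_A / Q̄_B ≈ 1.76

— Configuration A (φ=+15.7°):
cos H₀ = −tan(+15.7°) tan(-11.200°) = 0.0557, H₀ = 1.5151 rad.
Bracket: H₀ sin φ sin δ + cos φ cos δ sin H₀ = 1.5151×0.27060×-0.19423 + 0.96269×0.98096×0.99845 = -0.079632 + 0.942897 = 0.863265.
Q̄ = (S₀/π) × [bracket] = (589/π) × 0.863265 = 161.85 W/m².
— Configuration B (φ=+45.0°):
cos H₀ = −tan(+45.0°) tan(-11.200°) = 0.1980, H₀ = 1.3715 rad.
Bracket: H₀ sin φ sin δ + cos φ cos δ sin H₀ = 1.3715×0.70711×-0.19423 + 0.70711×0.98096×0.98020 = -0.188365 + 0.679912 = 0.491547.
Q̄ = (S₀/π) × [bracket] = (589/π) × 0.491547 = 92.157 W/m².
Ratio Q̄_A / Q̄_B = 161.85 / 92.157 = 1.756.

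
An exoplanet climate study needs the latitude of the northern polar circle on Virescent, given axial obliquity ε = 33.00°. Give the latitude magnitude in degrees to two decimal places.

The polar circle is the lowest latitude that experiences at least one full rotation of continuous daylight at the northern-summer solstice; it lies at |ϕ| = 90° − ε = 90° − 33.00° = 57.00°.

57.00°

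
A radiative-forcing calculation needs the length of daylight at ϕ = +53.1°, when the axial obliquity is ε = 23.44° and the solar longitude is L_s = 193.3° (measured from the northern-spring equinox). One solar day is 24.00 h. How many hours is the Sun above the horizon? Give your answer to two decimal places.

Solar declination: sin δ = sin ε · sin L_s = sin 23.44° × sin 193.3° = -0.09151, so δ = -5.251°.
cos h₀ = −tan ϕ · tan δ = −tan(+53.1°) × tan(-5.251°) = 0.1224, so h₀ = 1.4481 rad = 82.97°.
Daylight = 2h₀/(2π) × 24.00 h = (1.4481/π) × 24.00 = 11.06 h.

11.06 h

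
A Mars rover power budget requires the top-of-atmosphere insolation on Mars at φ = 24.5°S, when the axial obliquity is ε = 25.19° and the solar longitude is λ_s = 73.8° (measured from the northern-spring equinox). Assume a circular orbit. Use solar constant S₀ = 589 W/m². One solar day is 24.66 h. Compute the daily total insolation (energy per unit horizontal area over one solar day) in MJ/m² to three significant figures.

9.68 MJ/m²

Solar declination: sin δ = sin ε · sin λ_s = sin 25.19° × sin 73.8° = 0.40872, so δ = +24.125°.
cos H₀ = −tan(-24.5°) tan(+24.125°) = 0.2041, H₀ = 1.3653 rad.
Bracket: H₀ sin φ sin δ + cos φ cos δ sin H₀ = 1.3653×-0.41469×0.40872 + 0.90996×0.91266×0.97895 = -0.231408 + 0.813002 = 0.581594.
Q̄ = (S₀/π) × [bracket] = (589/π) × 0.581594 = 109.04 W/m².
Daily total = Q̄ × 24.66 h × 3600 s/h = 109.04 × 24.66 × 3600 / 10⁶ = 9.680 MJ/m².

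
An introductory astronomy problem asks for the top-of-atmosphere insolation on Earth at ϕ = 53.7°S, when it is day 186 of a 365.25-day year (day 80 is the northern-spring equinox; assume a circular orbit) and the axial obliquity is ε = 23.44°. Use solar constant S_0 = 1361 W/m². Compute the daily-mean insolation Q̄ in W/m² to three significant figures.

Q̄ ≈ 64.8 W/m²

Solar longitude: L_s = 360° × (186 − 80)/365.25 = 104.476°.
sin δ = sin 23.44° × sin 104.476° = 0.38516, so δ = +22.654°.
cos h₀ = −tan(-53.7°) tan(+22.654°) = 0.5682, h₀ = 0.9665 rad.
Bracket: h₀ sin ϕ sin δ + cos ϕ cos δ sin h₀ = 0.9665×-0.80593×0.38516 + 0.59201×0.92285×0.82292 = -0.300013 + 0.449591 = 0.149578.
Q̄ = (S_0/π) × [bracket] = (1361/π) × 0.149578 = 64.80 W/m².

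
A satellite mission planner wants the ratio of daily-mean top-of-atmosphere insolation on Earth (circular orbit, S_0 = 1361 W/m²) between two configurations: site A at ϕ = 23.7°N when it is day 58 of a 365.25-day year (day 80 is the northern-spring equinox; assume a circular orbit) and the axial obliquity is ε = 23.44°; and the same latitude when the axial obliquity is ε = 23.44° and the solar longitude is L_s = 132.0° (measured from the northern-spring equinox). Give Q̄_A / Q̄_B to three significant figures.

Q̄_A / Q̄_B ≈ 0.762

— Configuration A (ϕ=+23.7°):
Solar longitude: L_s = 360° × (58 − 80)/365.25 = -21.684°, i.e. -21.684° + 360° = 338.316°.
sin δ = sin 23.44° × sin 338.316° = -0.14698, so δ = -8.452°.
cos h₀ = −tan(+23.7°) tan(-8.452°) = 0.0652, h₀ = 1.5055 rad.
Bracket: h₀ sin ϕ sin δ + cos ϕ cos δ sin h₀ = 1.5055×0.40195×-0.14698 + 0.91566×0.98914×0.99787 = -0.088943 + 0.903787 = 0.814844.
Q̄ = (S_0/π) × [bracket] = (1361/π) × 0.814844 = 353.01 W/m².
— Configuration B (ϕ=+23.7°):
Solar declination: sin δ = sin ε · sin L_s = sin 23.44° × sin 132.0° = 0.29561, so δ = +17.194°.
cos h₀ = −tan(+23.7°) tan(+17.194°) = -0.1358, h₀ = 1.7071 rad.
Bracket: h₀ sin ϕ sin δ + cos ϕ cos δ sin h₀ = 1.7071×0.40195×0.29561 + 0.91566×0.95531×0.99073 = 0.202838 + 0.866630 = 1.069468.
Q̄ = (S_0/π) × [bracket] = (1361/π) × 1.069468 = 463.31 W/m².
Ratio Q̄_A / Q̄_B = 353.01 / 463.31 = 0.7619.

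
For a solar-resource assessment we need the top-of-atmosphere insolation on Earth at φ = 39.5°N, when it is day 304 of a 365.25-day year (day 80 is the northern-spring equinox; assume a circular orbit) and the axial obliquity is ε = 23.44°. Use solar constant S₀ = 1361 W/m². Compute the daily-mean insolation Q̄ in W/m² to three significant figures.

Q̄ ≈ 218 W/m²

Solar longitude: λ_s = 360° × (304 − 80)/365.25 = 220.780°.
sin δ = sin 23.44° × sin 220.780° = -0.25982, so δ = -15.059°.
cos H₀ = −tan(+39.5°) tan(-15.059°) = 0.2218, H₀ = 1.3471 rad.
Bracket: H₀ sin φ sin δ + cos φ cos δ sin H₀ = 1.3471×0.63608×-0.25982 + 0.77162×0.96566×0.97509 = -0.222630 + 0.726562 = 0.503932.
Q̄ = (S₀/π) × [bracket] = (1361/π) × 0.503932 = 218.3 W/m².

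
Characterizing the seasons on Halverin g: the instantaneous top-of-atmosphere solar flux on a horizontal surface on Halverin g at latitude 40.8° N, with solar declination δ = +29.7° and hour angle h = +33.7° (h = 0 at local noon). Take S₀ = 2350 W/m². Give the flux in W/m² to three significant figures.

cos θ_z = sin φ sin δ + cos φ cos δ cos h = 0.323743 + 0.547051 = 0.870794.
Flux = S₀ · cos θ_z = 2350 × 0.870794 = 2046 W/m².

2.05e+03 W/m²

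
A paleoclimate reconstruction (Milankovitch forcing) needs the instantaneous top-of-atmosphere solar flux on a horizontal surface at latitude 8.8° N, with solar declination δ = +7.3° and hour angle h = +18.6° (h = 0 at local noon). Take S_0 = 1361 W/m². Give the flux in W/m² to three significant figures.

1.29e+03 W/m²

cos θ_z = sin ϕ sin δ + cos ϕ cos δ cos h = 0.019439 + 0.929020 = 0.948459.
Flux = S_0 · cos θ_z = 1361 × 0.948459 = 1291 W/m².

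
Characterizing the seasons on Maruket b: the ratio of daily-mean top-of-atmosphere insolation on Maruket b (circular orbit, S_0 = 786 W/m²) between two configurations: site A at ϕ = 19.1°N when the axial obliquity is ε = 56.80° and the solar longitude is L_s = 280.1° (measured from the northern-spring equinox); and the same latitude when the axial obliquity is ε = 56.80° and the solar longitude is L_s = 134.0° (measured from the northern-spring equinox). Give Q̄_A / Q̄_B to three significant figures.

— Configuration A (ϕ=+19.1°):
Solar declination: sin δ = sin ε · sin L_s = sin 56.80° × sin 280.1° = -0.82380, so δ = -55.467°.
cos h₀ = −tan(+19.1°) tan(-55.467°) = 0.5032, h₀ = 1.0435 rad.
Bracket: h₀ sin ϕ sin δ + cos ϕ cos δ sin h₀ = 1.0435×0.32722×-0.82380 + 0.94495×0.56688×0.86416 = -0.281290 + 0.462907 = 0.181617.
Q̄ = (S_0/π) × [bracket] = (786/π) × 0.181617 = 45.439 W/m².
— Configuration B (ϕ=+19.1°):
Solar declination: sin δ = sin ε · sin L_s = sin 56.80° × sin 134.0° = 0.60192, so δ = +37.007°.
cos h₀ = −tan(+19.1°) tan(+37.007°) = -0.2610, h₀ = 1.8349 rad.
Bracket: h₀ sin ϕ sin δ + cos ϕ cos δ sin h₀ = 1.8349×0.32722×0.60192 + 0.94495×0.79856×0.96534 = 0.361402 + 0.728445 = 1.089847.
Q̄ = (S_0/π) × [bracket] = (786/π) × 1.089847 = 272.67 W/m².
Ratio Q̄_A / Q̄_B = 45.439 / 272.67 = 0.1666.

Q̄_A / Q̄_B ≈ 0.167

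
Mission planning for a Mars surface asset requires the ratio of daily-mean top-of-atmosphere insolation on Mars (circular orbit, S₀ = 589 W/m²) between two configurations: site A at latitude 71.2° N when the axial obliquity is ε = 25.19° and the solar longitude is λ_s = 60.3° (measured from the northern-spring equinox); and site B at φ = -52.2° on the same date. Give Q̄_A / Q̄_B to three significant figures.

— Configuration A (φ=+71.2°):
Solar declination: sin δ = sin ε · sin λ_s = sin 25.19° × sin 60.3° = 0.36971, so δ = +21.698°.
cos H₀ = −tan(+71.2°) tan(+21.698°) = -1.1688 ≤ −1 ⇒ polar day, H₀ = π.
Bracket: H₀ sin φ sin δ + cos φ cos δ sin H₀ = 3.1416×0.94665×0.36971 + 0.32227×0.92915×0.00000 = 1.099516 + 0.000000 = 1.099516.
Q̄ = (S₀/π) × [bracket] = (589/π) × 1.099516 = 206.14 W/m².
— Configuration B (φ=-52.2°):
cos H₀ = −tan(-52.2°) tan(+21.698°) = 0.5130, H₀ = 1.0322 rad.
Bracket: H₀ sin φ sin δ + cos φ cos δ sin H₀ = 1.0322×-0.79016×0.36971 + 0.61291×0.92915×0.85841 = -0.301537 + 0.488852 = 0.187315.
Q̄ = (S₀/π) × [bracket] = (589/π) × 0.187315 = 35.119 W/m².
Ratio Q̄_A / Q̄_B = 206.14 / 35.119 = 5.870.

Q̄_A / Q̄_B ≈ 5.87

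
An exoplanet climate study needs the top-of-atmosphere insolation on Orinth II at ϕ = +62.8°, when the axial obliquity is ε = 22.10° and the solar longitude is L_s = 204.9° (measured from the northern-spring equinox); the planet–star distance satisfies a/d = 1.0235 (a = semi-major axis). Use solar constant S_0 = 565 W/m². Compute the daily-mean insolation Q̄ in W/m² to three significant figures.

Q̄ ≈ 47.5 W/m²

Solar declination: sin δ = sin ε · sin L_s = sin 22.10° × sin 204.9° = -0.15840, so δ = -9.114°.
cos h₀ = −tan(+62.8°) tan(-9.114°) = 0.3122, h₀ = 1.2533 rad.
Bracket: h₀ sin ϕ sin δ + cos ϕ cos δ sin h₀ = 1.2533×0.88942×-0.15840 + 0.45710×0.98737×0.95003 = -0.176570 + 0.428774 = 0.252204.
Inverse-square distance factor (a/d)² = 1.0235² = 1.047552.
Q̄ = (S_0/π) × 1.047552 × [bracket] = (565/π) × 1.047552 × 0.252204 = 47.51 W/m².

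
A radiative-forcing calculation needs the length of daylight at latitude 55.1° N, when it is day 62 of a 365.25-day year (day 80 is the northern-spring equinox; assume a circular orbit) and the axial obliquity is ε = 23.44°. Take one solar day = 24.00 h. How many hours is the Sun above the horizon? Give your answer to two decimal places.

10.66 h

Solar longitude: λ_s = 360° × (62 − 80)/365.25 = -17.741°, i.e. -17.741° + 360° = 342.259°.
sin δ = sin 23.44° × sin 342.259° = -0.12121, so δ = -6.962°.
cos H₀ = −tan φ · tan δ = −tan(+55.1°) × tan(-6.962°) = 0.1750, so H₀ = 1.3948 rad = 79.92°.
Daylight = 2H₀/(2π) × 24.00 h = (1.3948/π) × 24.00 = 10.66 h.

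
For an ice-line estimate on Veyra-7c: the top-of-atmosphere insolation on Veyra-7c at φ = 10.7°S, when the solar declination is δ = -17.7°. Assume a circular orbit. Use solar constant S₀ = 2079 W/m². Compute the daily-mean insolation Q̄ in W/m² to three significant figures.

cos H₀ = −tan(-10.7°) tan(-17.700°) = -0.0603, H₀ = 1.6311 rad.
Bracket: H₀ sin φ sin δ + cos φ cos δ sin H₀ = 1.6311×-0.18567×-0.30403 + 0.98261×0.95266×0.99818 = 0.092074 + 0.934390 = 1.026464.
Q̄ = (S₀/π) × [bracket] = (2079/π) × 1.026464 = 679.3 W/m².

Q̄ ≈ 679 W/m²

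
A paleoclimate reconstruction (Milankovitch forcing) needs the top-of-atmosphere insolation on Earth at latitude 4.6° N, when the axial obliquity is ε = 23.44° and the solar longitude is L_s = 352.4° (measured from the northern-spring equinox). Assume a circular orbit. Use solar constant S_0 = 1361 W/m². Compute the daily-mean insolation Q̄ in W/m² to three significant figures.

Q̄ ≈ 428 W/m²

Solar declination: sin δ = sin ε · sin L_s = sin 23.44° × sin 352.4° = -0.05261, so δ = -3.016°.
cos h₀ = −tan(+4.6°) tan(-3.016°) = 0.0042, h₀ = 1.5666 rad.
Bracket: h₀ sin ϕ sin δ + cos ϕ cos δ sin h₀ = 1.5666×0.08020×-0.05261 + 0.99678×0.99862×0.99999 = -0.006610 + 0.995394 = 0.988784.
Q̄ = (S_0/π) × [bracket] = (1361/π) × 0.988784 = 428.4 W/m².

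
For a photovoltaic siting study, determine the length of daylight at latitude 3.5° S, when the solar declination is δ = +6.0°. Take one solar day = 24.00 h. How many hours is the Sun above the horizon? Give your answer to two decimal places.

cos h₀ = −tan ϕ · tan δ = −tan(-3.5°) × tan(+6.000°) = 0.0064, so h₀ = 1.5644 rad = 89.63°.
Daylight = 2h₀/(2π) × 24.00 h = (1.5644/π) × 24.00 = 11.95 h.

11.95 h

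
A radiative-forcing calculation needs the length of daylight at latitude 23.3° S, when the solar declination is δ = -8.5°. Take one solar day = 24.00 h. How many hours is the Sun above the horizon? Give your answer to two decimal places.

12.49 h

cos H₀ = −tan φ · tan δ = −tan(-23.3°) × tan(-8.500°) = -0.0644, so H₀ = 1.6352 rad = 93.69°.
Daylight = 2H₀/(2π) × 24.00 h = (1.6352/π) × 24.00 = 12.49 h.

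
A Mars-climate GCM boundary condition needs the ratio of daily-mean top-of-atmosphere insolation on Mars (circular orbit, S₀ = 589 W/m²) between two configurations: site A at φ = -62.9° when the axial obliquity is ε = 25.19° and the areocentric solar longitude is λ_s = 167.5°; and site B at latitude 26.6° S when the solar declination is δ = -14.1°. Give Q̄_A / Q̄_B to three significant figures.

Q̄_A / Q̄_B ≈ 0.318

— Configuration A (φ=-62.9°):
sin δ = sin 25.19° × sin 167.5° = 0.09212, so δ = +5.286°.
cos H₀ = −tan(-62.9°) tan(+5.286°) = 0.1808, H₀ = 1.3890 rad.
Bracket: H₀ sin φ sin δ + cos φ cos δ sin H₀ = 1.3890×-0.89021×0.09212 + 0.45554×0.99575×0.98352 = -0.113907 + 0.446129 = 0.332222.
Q̄ = (S₀/π) × [bracket] = (589/π) × 0.332222 = 62.286 W/m².
— Configuration B (φ=-26.6°):
cos H₀ = −tan(-26.6°) tan(-14.100°) = -0.1258, H₀ = 1.6969 rad.
Bracket: H₀ sin φ sin δ + cos φ cos δ sin H₀ = 1.6969×-0.44776×-0.24362 + 0.89415×0.96987×0.99206 = 0.185103 + 0.860324 = 1.045427.
Q̄ = (S₀/π) × [bracket] = (589/π) × 1.045427 = 196.00 W/m².
Ratio Q̄_A / Q̄_B = 62.286 / 196.00 = 0.3178.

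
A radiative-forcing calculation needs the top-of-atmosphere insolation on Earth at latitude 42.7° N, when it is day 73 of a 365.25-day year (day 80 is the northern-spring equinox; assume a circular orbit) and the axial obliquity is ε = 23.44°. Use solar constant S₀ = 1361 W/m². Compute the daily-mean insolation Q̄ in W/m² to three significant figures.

Solar longitude: λ_s = 360° × (73 − 80)/365.25 = -6.899°, i.e. -6.899° + 360° = 353.101°.
sin δ = sin 23.44° × sin 353.101° = -0.04778, so δ = -2.739°.
cos H₀ = −tan(+42.7°) tan(-2.739°) = 0.0441, H₀ = 1.5266 rad.
Bracket: H₀ sin φ sin δ + cos φ cos δ sin H₀ = 1.5266×0.67816×-0.04778 + 0.73491×0.99886×0.99903 = -0.049466 + 0.733360 = 0.683894.
Q̄ = (S₀/π) × [bracket] = (1361/π) × 0.683894 = 296.3 W/m².

Q̄ ≈ 296 W/m²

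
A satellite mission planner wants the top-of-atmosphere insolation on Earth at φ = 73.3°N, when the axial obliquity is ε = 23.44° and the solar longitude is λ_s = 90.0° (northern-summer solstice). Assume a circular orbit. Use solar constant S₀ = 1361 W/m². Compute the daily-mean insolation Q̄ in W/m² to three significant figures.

Solar declination: sin δ = sin ε · sin λ_s = sin 23.44° × sin 90.0° = 0.39779, so δ = +23.440°.
cos H₀ = −tan(+73.3°) tan(+23.440°) = -1.4452 ≤ −1 ⇒ polar day, H₀ = π.
Bracket: H₀ sin φ sin δ + cos φ cos δ sin H₀ = 3.1416×0.95782×0.39779 + 0.28736×0.91748×0.00000 = 1.196985 + 0.000000 = 1.196985.
Q̄ = (S₀/π) × [bracket] = (1361/π) × 1.196985 = 518.6 W/m².

Q̄ ≈ 519 W/m²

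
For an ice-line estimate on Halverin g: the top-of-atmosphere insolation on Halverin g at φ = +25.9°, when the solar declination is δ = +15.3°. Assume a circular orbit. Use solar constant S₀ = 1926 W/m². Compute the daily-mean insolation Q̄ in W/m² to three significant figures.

cos H₀ = −tan(+25.9°) tan(+15.300°) = -0.1328, H₀ = 1.7040 rad.
Bracket: H₀ sin φ sin δ + cos φ cos δ sin H₀ = 1.7040×0.43680×0.26387 + 0.89956×0.96456×0.99114 = 0.196400 + 0.859992 = 1.056392.
Q̄ = (S₀/π) × [bracket] = (1926/π) × 1.056392 = 647.6 W/m².

Q̄ ≈ 648 W/m²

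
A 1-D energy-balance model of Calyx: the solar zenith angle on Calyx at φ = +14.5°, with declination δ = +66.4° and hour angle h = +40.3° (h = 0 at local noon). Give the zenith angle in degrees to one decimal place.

θ_z = 58.3°

cos θ_z = sin φ sin δ + cos φ cos δ cos h = 0.229439 + 0.295608 = 0.525047.
θ_z = arccos(0.525047) = 58.3°.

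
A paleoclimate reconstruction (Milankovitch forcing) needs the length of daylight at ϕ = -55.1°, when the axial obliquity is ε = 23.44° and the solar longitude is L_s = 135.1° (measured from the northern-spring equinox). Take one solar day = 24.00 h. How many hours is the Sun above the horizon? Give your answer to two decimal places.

8.69 h

Solar declination: sin δ = sin ε · sin L_s = sin 23.44° × sin 135.1° = 0.28079, so δ = +16.307°.
cos h₀ = −tan ϕ · tan δ = −tan(-55.1°) × tan(+16.307°) = 0.4194, so h₀ = 1.1380 rad = 65.21°.
Daylight = 2h₀/(2π) × 24.00 h = (1.1380/π) × 24.00 = 8.69 h.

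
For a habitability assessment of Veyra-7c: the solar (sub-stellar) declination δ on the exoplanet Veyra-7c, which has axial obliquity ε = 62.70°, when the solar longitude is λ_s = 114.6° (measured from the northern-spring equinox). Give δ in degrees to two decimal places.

δ = +53.90°

sin δ = sin ε · sin λ_s = sin 62.70° × sin 114.6° = 0.807963.
δ = arcsin(0.807963) = +53.90°.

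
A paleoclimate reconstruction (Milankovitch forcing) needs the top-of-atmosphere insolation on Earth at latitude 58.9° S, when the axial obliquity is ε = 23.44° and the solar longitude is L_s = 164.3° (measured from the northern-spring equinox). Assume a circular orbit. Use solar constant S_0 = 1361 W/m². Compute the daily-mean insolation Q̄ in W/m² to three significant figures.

Q̄ ≈ 163 W/m²

Solar declination: sin δ = sin ε · sin L_s = sin 23.44° × sin 164.3° = 0.10764, so δ = +6.179°.
cos h₀ = −tan(-58.9°) tan(+6.179°) = 0.1795, h₀ = 1.3903 rad.
Bracket: h₀ sin ϕ sin δ + cos ϕ cos δ sin h₀ = 1.3903×-0.85627×0.10764 + 0.51653×0.99419×0.98376 = -0.128142 + 0.505189 = 0.377047.
Q̄ = (S_0/π) × [bracket] = (1361/π) × 0.377047 = 163.3 W/m².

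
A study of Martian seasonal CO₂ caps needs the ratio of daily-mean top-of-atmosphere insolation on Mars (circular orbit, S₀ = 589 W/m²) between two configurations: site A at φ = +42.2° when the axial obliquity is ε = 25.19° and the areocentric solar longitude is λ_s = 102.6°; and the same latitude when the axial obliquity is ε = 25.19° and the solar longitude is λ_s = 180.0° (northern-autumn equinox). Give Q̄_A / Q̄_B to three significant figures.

Q̄_A / Q̄_B ≈ 1.58

— Configuration A (φ=+42.2°):
sin δ = sin 25.19° × sin 102.6° = 0.41537, so δ = +24.543°.
cos H₀ = −tan(+42.2°) tan(+24.543°) = -0.4140, H₀ = 1.9977 rad.
Bracket: H₀ sin φ sin δ + cos φ cos δ sin H₀ = 1.9977×0.67172×0.41537 + 0.74080×0.90965×0.91026 = 0.557383 + 0.613396 = 1.170779.
Q̄ = (S₀/π) × [bracket] = (589/π) × 1.170779 = 219.50 W/m².
— Configuration B (φ=+42.2°):
Solar declination: sin δ = sin ε · sin λ_s = sin 25.19° × sin 180.0° = 0.00000, so δ = +0.000°.
cos H₀ = −tan(+42.2°) tan(+0.000°) = -0.0000, H₀ = 1.5708 rad.
Bracket: H₀ sin φ sin δ + cos φ cos δ sin H₀ = 1.5708×0.67172×0.00000 + 0.74080×1.00000×1.00000 = 0.000000 + 0.740800 = 0.740800.
Q̄ = (S₀/π) × [bracket] = (589/π) × 0.740800 = 138.89 W/m².
Ratio Q̄_A / Q̄_B = 219.50 / 138.89 = 1.580.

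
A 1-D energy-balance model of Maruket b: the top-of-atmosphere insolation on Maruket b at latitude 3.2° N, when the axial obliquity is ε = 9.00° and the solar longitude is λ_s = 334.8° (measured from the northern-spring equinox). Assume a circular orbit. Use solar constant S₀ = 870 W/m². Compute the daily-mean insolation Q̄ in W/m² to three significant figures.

Solar declination: sin δ = sin ε · sin λ_s = sin 9.00° × sin 334.8° = -0.06661, so δ = -3.819°.
cos H₀ = −tan(+3.2°) tan(-3.819°) = 0.0037, H₀ = 1.5671 rad.
Bracket: H₀ sin φ sin δ + cos φ cos δ sin H₀ = 1.5671×0.05582×-0.06661 + 0.99844×0.99778×0.99999 = -0.005827 + 0.996214 = 0.990387.
Q̄ = (S₀/π) × [bracket] = (870/π) × 0.990387 = 274.3 W/m².

Q̄ ≈ 274 W/m²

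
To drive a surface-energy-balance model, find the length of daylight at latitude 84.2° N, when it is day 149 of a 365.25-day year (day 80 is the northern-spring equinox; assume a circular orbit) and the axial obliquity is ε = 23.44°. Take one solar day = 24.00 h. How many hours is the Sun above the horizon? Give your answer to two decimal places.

24.00 h

Solar longitude: λ_s = 360° × (149 − 80)/365.25 = 68.008°.
sin δ = sin 23.44° × sin 68.008° = 0.36884, so δ = +21.644°.
Sunrise equation: cos H₀ = −tan φ · tan δ = -3.9067 ≤ −1, so the Sun never sets (polar day) and H₀ = π.
Daylight = 2H₀/(2π) × 24.00 h = (3.1416/π) × 24.00 = 24.00 h.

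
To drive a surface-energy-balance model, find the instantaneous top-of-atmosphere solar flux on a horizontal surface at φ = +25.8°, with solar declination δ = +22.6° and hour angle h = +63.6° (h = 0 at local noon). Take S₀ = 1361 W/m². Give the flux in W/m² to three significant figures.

731 W/m²

cos θ_z = sin φ sin δ + cos φ cos δ cos h = 0.167257 + 0.369573 = 0.536830.
Flux = S₀ · cos θ_z = 1361 × 0.536830 = 730.6 W/m².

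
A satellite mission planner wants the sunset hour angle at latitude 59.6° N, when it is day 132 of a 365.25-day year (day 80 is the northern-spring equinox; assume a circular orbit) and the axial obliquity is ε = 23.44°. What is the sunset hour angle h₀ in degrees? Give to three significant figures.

h₀ = 124°

Solar longitude: L_s = 360° × (132 − 80)/365.25 = 51.253°.
sin δ = sin 23.44° × sin 51.253° = 0.31024, so δ = +18.074°.
cos h₀ = −tan ϕ · tan δ = −tan(+59.6°) × tan(+18.074°) = -0.5562, so h₀ = 2.1606 rad = 123.80°.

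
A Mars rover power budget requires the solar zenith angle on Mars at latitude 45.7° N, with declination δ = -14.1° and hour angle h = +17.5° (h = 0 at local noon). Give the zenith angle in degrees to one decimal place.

θ_z = 61.9°

cos θ_z = sin ϕ sin δ + cos ϕ cos δ cos h = -0.174353 + 0.646023 = 0.471670.
θ_z = arccos(0.471670) = 61.9°.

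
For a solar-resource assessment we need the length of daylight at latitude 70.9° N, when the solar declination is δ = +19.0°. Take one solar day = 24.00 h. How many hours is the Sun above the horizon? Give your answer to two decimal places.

cos H₀ = −tan φ · tan δ = −tan(+70.9°) × tan(+19.000°) = -0.9944, so H₀ = 3.0353 rad = 173.91°.
Daylight = 2H₀/(2π) × 24.00 h = (3.0353/π) × 24.00 = 23.19 h.

23.19 h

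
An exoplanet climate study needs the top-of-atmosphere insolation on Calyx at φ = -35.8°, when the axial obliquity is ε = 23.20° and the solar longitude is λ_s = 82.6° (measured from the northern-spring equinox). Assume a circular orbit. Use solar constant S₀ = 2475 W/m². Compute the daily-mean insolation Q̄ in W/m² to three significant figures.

Solar declination: sin δ = sin ε · sin λ_s = sin 23.20° × sin 82.6° = 0.39066, so δ = +22.996°.
cos H₀ = −tan(-35.8°) tan(+22.996°) = 0.3061, H₀ = 1.2597 rad.
Bracket: H₀ sin φ sin δ + cos φ cos δ sin H₀ = 1.2597×-0.58496×0.39066 + 0.81106×0.92053×0.95201 = -0.287867 + 0.710775 = 0.422908.
Q̄ = (S₀/π) × [bracket] = (2475/π) × 0.422908 = 333.2 W/m².

Q̄ ≈ 333 W/m²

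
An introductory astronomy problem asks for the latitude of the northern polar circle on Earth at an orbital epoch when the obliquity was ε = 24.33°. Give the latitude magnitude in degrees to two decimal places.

65.67°

The polar circle is the lowest latitude that experiences at least one full rotation of continuous daylight at the northern-summer solstice; it lies at |φ| = 90° − ε = 90° − 24.33° = 65.67°.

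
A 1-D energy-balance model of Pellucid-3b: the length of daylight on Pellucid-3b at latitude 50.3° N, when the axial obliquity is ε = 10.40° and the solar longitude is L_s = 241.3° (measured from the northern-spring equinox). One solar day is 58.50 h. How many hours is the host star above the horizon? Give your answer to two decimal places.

Solar declination: sin δ = sin ε · sin L_s = sin 10.40° × sin 241.3° = -0.15834, so δ = -9.111°.
cos h₀ = −tan ϕ · tan δ = −tan(+50.3°) × tan(-9.111°) = 0.1932, so h₀ = 1.3764 rad = 78.86°.
Daylight = 2h₀/(2π) × 58.50 h = (1.3764/π) × 58.50 = 25.63 h.

25.63 h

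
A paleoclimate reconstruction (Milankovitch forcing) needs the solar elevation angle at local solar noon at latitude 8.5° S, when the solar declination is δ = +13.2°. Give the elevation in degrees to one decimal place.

68.3°

At local noon the hour angle is zero, so the zenith angle equals |φ − δ| = |-8.5° − (+13.200°)| = 21.700°.
Elevation = 90° − 21.700° = 68.3°.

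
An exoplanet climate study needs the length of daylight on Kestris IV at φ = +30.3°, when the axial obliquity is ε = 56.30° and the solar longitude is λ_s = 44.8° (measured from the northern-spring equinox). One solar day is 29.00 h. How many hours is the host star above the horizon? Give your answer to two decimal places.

Solar declination: sin δ = sin ε · sin λ_s = sin 56.30° × sin 44.8° = 0.58622, so δ = +35.889°.
cos H₀ = −tan φ · tan δ = −tan(+30.3°) × tan(+35.889°) = -0.4228, so H₀ = 2.0074 rad = 115.01°.
Daylight = 2H₀/(2π) × 29.00 h = (2.0074/π) × 29.00 = 18.53 h.

18.53 h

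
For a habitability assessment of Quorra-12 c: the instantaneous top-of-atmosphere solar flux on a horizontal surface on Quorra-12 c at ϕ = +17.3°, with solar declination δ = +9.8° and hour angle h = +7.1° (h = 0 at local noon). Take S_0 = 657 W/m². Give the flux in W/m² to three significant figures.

cos θ_z = sin ϕ sin δ + cos ϕ cos δ cos h = 0.050616 + 0.933614 = 0.984230.
Flux = S_0 · cos θ_z = 657 × 0.984230 = 646.6 W/m².

647 W/m²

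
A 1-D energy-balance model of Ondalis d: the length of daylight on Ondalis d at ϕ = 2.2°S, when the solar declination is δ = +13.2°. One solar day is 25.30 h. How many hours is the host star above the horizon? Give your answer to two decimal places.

cos h₀ = −tan ϕ · tan δ = −tan(-2.2°) × tan(+13.200°) = 0.0090, so h₀ = 1.5618 rad = 89.48°.
Daylight = 2h₀/(2π) × 25.30 h = (1.5618/π) × 25.30 = 12.58 h.

12.58 h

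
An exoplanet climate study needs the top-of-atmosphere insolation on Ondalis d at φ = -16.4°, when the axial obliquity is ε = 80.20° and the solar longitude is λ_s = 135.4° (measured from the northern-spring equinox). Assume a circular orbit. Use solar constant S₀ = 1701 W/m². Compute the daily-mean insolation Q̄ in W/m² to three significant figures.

Solar declination: sin δ = sin ε · sin λ_s = sin 80.20° × sin 135.4° = 0.69191, so δ = +43.781°.
cos H₀ = −tan(-16.4°) tan(+43.781°) = 0.2821, H₀ = 1.2849 rad.
Bracket: H₀ sin φ sin δ + cos φ cos δ sin H₀ = 1.2849×-0.28234×0.69191 + 0.95931×0.72199×0.95940 = -0.251010 + 0.664492 = 0.413482.
Q̄ = (S₀/π) × [bracket] = (1701/π) × 0.413482 = 223.9 W/m².

Q̄ ≈ 224 W/m²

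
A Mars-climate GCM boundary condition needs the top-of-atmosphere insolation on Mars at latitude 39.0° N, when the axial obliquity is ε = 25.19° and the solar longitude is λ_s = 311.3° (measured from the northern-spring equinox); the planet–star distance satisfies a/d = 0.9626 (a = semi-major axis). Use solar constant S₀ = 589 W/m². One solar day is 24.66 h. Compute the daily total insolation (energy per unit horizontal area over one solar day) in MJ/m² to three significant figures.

Solar declination: sin δ = sin ε · sin λ_s = sin 25.19° × sin 311.3° = -0.31975, so δ = -18.648°.
cos H₀ = −tan(+39.0°) tan(-18.648°) = 0.2733, H₀ = 1.2940 rad.
Bracket: H₀ sin φ sin δ + cos φ cos δ sin H₀ = 1.2940×0.62932×-0.31975 + 0.77715×0.94750×0.96193 = -0.260385 + 0.708317 = 0.447932.
Inverse-square distance factor (a/d)² = 0.9626² = 0.926599.
Q̄ = (S₀/π) × 0.926599 × [bracket] = (589/π) × 0.926599 × 0.447932 = 77.816 W/m².
Daily total = Q̄ × 24.66 h × 3600 s/h = 77.816 × 24.66 × 3600 / 10⁶ = 6.908 MJ/m².

6.91 MJ/m²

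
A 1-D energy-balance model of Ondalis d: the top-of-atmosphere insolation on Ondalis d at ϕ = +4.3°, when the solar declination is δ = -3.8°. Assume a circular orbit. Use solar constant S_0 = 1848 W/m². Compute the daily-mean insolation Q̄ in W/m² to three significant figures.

cos h₀ = −tan(+4.3°) tan(-3.800°) = 0.0050, h₀ = 1.5658 rad.
Bracket: h₀ sin ϕ sin δ + cos ϕ cos δ sin h₀ = 1.5658×0.07498×-0.06627 + 0.99719×0.99780×0.99999 = -0.007780 + 0.994986 = 0.987206.
Q̄ = (S_0/π) × [bracket] = (1848/π) × 0.987206 = 580.7 W/m².

Q̄ ≈ 581 W/m²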